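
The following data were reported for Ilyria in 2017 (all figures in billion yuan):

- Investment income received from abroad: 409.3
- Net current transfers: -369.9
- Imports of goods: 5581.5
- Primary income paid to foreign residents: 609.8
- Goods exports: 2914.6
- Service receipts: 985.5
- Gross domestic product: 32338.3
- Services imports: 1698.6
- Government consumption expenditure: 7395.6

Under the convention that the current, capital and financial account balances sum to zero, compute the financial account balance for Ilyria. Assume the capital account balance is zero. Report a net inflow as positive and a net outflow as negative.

Goods balance = 2914.6 - 5581.5 = -2666.9
Services balance = 985.5 - 1698.6 = -713.1
Trade balance (goods + services) = -2666.9 + (-713.1) = -3380.0
Net primary income = 409.3 - 609.8 = -200.5
Net secondary income = -369.9
Current account = -3380.0 + (-200.5) + (-369.9) = -3950.4
Financial account = -(-3950.4) = 3950.4

3950.4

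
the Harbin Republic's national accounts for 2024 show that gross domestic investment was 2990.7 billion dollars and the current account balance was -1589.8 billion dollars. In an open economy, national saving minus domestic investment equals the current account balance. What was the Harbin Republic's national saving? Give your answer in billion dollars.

1400.9

S = I + CA = 2990.7 + (-1589.8) = 1400.9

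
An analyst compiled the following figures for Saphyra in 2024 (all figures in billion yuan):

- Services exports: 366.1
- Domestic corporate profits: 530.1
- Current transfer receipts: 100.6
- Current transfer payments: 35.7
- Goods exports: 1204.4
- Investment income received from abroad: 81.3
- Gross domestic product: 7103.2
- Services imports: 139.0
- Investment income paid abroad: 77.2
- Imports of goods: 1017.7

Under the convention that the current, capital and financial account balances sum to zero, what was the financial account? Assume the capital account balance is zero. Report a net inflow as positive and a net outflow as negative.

Goods balance = 1204.4 - 1017.7 = 186.7
Services balance = 366.1 - 139.0 = 227.1
Trade balance (goods + services) = 186.7 + 227.1 = 413.8
Net primary income = 81.3 - 77.2 = 4.1
Net secondary income = 100.6 - 35.7 = 64.9
Current account = 413.8 + 4.1 + 64.9 = 482.8
Financial account = -(482.8) = -482.8

-482.8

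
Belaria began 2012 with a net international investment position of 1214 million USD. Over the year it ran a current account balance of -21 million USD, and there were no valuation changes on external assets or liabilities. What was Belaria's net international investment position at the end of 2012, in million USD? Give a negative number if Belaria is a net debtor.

With no valuation effects, change in NIIP = current account = -21
End-of-year NIIP = 1214 + (-21) = 1193

1193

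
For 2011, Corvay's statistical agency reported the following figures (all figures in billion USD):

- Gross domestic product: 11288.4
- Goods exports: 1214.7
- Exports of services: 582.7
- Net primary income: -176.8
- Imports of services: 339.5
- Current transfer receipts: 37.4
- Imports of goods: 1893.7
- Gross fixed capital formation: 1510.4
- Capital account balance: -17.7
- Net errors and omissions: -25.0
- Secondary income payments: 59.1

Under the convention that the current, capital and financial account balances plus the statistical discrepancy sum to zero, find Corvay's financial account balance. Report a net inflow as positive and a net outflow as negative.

Goods balance = 1214.7 - 1893.7 = -679.0
Services balance = 582.7 - 339.5 = 243.2
Trade balance (goods + services) = -679.0 + 243.2 = -435.8
Net primary income = -176.8
Net secondary income = 37.4 - 59.1 = -21.7
Current account = -435.8 + (-176.8) + (-21.7) = -634.3
Financial account = -(-634.3 + (-17.7) + (-25.0)) = 677.0

677.0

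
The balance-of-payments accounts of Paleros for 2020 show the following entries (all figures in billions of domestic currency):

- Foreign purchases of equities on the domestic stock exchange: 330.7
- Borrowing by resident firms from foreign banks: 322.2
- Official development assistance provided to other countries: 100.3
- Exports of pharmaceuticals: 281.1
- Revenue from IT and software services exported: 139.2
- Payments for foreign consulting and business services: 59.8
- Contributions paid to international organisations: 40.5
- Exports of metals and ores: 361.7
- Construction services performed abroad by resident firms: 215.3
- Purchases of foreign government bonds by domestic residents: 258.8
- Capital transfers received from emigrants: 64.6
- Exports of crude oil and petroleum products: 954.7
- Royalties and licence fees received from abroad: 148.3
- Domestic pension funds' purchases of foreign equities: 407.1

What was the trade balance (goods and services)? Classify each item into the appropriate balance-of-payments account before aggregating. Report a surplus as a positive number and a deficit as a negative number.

Goods: 281.1 + 361.7 + 954.7 = 1597.5
Services: -59.8 + 215.3 + 148.3 + 139.2 = 443.0
Trade balance = 1597.5 + 443.0 = 2040.5
(Excluded from the trade balance — financial account: foreign purchases of equities on the domestic stock exchange 330.7, borrowing by resident firms from foreign banks 322.2, purchases of foreign government bonds by domestic residents 258.8, domestic pension funds' purchases of foreign equities 407.1; secondary income: official development assistance provided to other countries 100.3, contributions paid to international organisations 40.5; capital account: capital transfers received from emigrants 64.6.)

2040.5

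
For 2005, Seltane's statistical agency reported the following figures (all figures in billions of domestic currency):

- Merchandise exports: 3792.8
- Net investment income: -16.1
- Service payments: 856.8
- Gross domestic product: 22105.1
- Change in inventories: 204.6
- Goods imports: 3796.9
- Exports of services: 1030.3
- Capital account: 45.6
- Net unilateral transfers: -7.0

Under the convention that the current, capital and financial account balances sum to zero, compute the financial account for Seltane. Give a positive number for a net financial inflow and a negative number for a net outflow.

-191.9

Goods balance = 3792.8 - 3796.9 = -4.1
Services balance = 1030.3 - 856.8 = 173.5
Trade balance (goods + services) = -4.1 + 173.5 = 169.4
Net primary income = -16.1
Net secondary income = -7.0
Current account = 169.4 + (-16.1) + (-7.0) = 146.3
Financial account = -(146.3 + 45.6) = -191.9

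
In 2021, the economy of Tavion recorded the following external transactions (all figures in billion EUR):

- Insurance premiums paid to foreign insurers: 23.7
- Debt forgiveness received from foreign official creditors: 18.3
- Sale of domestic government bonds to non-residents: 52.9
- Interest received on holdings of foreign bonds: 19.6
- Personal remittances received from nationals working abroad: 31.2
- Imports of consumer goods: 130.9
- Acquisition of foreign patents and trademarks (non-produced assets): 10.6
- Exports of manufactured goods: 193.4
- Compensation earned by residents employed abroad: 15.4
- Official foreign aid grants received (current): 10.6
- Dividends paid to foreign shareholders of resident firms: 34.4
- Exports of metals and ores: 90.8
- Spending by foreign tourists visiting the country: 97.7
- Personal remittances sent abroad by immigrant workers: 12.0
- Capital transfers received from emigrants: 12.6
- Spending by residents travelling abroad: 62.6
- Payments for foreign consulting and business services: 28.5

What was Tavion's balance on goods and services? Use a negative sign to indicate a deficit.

Goods: -130.9 + 90.8 + 193.4 = 153.3
Services: -28.5 + 97.7 - 62.6 - 23.7 = -17.1
Trade balance = 153.3 + (-17.1) = 136.2
(Excluded from the trade balance — capital account: debt forgiveness received from foreign official creditors 18.3, acquisition of foreign patents and trademarks (non-produced assets) 10.6, capital transfers received from emigrants 12.6; financial account: sale of domestic government bonds to non-residents 52.9; primary income: interest received on holdings of foreign bonds 19.6, compensation earned by residents employed abroad 15.4, dividends paid to foreign shareholders of resident firms 34.4; secondary income: personal remittances received from nationals working abroad 31.2, official foreign aid grants received (current) 10.6, personal remittances sent abroad by immigrant workers 12.0.)

136.2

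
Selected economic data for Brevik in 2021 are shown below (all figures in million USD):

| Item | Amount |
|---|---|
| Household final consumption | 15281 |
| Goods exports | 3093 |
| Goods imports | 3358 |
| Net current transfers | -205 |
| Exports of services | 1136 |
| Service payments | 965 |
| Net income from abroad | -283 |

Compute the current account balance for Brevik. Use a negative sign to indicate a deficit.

-582

Goods balance = 3093 - 3358 = -265
Services balance = 1136 - 965 = 171
Trade balance (goods + services) = -265 + 171 = -94
Net primary income = -283
Net secondary income = -205
Current account = -94 + (-283) + (-205) = -582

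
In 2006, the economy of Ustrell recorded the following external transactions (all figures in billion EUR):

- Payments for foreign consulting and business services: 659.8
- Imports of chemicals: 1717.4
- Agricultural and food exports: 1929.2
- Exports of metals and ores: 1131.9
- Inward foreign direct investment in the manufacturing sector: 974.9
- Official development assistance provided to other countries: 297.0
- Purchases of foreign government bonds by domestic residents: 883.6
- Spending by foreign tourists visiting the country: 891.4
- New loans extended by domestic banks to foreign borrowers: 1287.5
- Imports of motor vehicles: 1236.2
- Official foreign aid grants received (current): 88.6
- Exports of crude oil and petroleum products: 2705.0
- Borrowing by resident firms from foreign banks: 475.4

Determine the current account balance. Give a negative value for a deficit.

Goods: 1131.9 - 1236.2 + 2705.0 - 1717.4 + 1929.2 = 2812.5
Services: -659.8 + 891.4 = 231.6
Secondary income: -297.0 + 88.6 = -208.4
Current account = 2812.5 + 231.6 + (-208.4) = 2835.7
(Excluded from the current account — financial account: inward foreign direct investment in the manufacturing sector 974.9, purchases of foreign government bonds by domestic residents 883.6, new loans extended by domestic banks to foreign borrowers 1287.5, borrowing by resident firms from foreign banks 475.4.)

2835.7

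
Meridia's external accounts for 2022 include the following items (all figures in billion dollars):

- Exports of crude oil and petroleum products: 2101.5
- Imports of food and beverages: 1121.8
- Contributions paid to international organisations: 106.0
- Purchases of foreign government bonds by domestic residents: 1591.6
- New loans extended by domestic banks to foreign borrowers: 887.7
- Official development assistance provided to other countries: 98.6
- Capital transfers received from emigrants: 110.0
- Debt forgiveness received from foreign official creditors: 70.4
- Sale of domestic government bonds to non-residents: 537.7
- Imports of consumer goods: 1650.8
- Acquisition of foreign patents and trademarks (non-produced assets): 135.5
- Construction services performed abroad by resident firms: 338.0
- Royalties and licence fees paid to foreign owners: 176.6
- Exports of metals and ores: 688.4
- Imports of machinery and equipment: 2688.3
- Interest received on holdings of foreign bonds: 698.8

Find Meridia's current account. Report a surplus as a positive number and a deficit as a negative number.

Goods: -1650.8 + 2101.5 + 688.4 - 2688.3 - 1121.8 = -2671.0
Services: 338.0 - 176.6 = 161.4
Primary income: 698.8
Secondary income: -106.0 - 98.6 = -204.6
Current account = (-2671.0) + 161.4 + 698.8 + (-204.6) = -2015.4
(Excluded from the current account — financial account: purchases of foreign government bonds by domestic residents 1591.6, new loans extended by domestic banks to foreign borrowers 887.7, sale of domestic government bonds to non-residents 537.7; capital account: capital transfers received from emigrants 110.0, debt forgiveness received from foreign official creditors 70.4, acquisition of foreign patents and trademarks (non-produced assets) 135.5.)

-2015.4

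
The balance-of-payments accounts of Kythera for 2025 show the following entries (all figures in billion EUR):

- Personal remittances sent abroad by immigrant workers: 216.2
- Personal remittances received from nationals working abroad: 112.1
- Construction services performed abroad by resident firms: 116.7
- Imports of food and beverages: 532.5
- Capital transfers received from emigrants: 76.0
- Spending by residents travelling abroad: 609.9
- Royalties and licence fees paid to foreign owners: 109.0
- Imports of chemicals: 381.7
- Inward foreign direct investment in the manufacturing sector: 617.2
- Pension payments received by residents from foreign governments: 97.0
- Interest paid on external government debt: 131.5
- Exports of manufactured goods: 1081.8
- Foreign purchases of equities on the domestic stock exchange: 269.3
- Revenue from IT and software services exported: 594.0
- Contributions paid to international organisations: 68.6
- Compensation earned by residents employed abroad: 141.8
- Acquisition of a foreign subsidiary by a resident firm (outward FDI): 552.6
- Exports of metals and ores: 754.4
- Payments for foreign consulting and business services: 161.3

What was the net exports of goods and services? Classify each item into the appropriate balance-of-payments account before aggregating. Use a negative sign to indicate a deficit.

752.5

Goods: 1081.8 + 754.4 - 381.7 - 532.5 = 922.0
Services: 116.7 - 109.0 - 609.9 - 161.3 + 594.0 = -169.5
Trade balance = 922.0 + (-169.5) = 752.5
(Excluded from the trade balance — secondary income: personal remittances sent abroad by immigrant workers 216.2, personal remittances received from nationals working abroad 112.1, pension payments received by residents from foreign governments 97.0, contributions paid to international organisations 68.6; capital account: capital transfers received from emigrants 76.0; financial account: inward foreign direct investment in the manufacturing sector 617.2, foreign purchases of equities on the domestic stock exchange 269.3, acquisition of a foreign subsidiary by a resident firm (outward FDI) 552.6; primary income: interest paid on external government debt 131.5, compensation earned by residents employed abroad 141.8.)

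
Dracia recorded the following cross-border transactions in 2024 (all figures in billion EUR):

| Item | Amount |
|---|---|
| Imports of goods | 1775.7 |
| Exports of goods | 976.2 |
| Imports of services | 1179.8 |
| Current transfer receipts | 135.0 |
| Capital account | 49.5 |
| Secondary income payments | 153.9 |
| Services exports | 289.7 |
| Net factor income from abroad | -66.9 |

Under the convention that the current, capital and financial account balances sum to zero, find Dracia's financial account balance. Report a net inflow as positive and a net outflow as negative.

Goods balance = 976.2 - 1775.7 = -799.5
Services balance = 289.7 - 1179.8 = -890.1
Trade balance (goods + services) = -799.5 + (-890.1) = -1689.6
Net primary income = -66.9
Net secondary income = 135.0 - 153.9 = -18.9
Current account = -1689.6 + (-66.9) + (-18.9) = -1775.4
Financial account = -(-1775.4 + 49.5) = 1725.9

1725.9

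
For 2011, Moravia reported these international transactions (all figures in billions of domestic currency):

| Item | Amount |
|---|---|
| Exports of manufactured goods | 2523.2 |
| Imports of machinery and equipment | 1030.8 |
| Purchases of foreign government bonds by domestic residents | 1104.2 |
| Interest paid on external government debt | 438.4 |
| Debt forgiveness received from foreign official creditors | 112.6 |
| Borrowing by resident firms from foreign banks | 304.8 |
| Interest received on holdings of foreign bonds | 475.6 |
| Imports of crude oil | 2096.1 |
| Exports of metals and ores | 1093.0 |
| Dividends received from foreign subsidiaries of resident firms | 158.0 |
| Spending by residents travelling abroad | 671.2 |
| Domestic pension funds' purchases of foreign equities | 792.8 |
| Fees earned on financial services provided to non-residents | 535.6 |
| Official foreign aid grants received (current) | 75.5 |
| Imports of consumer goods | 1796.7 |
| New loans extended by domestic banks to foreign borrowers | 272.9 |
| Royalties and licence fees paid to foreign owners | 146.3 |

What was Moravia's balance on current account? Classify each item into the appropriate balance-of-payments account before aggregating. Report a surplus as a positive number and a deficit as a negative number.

-1318.6

Goods: -1796.7 + 1093.0 - 1030.8 - 2096.1 + 2523.2 = -1307.4
Services: 535.6 - 671.2 - 146.3 = -281.9
Primary income: -438.4 + 158.0 + 475.6 = 195.2
Secondary income: 75.5
Current account = (-1307.4) + (-281.9) + 195.2 + 75.5 = -1318.6
(Excluded from the current account — financial account: purchases of foreign government bonds by domestic residents 1104.2, borrowing by resident firms from foreign banks 304.8, domestic pension funds' purchases of foreign equities 792.8, new loans extended by domestic banks to foreign borrowers 272.9; capital account: debt forgiveness received from foreign official creditors 112.6.)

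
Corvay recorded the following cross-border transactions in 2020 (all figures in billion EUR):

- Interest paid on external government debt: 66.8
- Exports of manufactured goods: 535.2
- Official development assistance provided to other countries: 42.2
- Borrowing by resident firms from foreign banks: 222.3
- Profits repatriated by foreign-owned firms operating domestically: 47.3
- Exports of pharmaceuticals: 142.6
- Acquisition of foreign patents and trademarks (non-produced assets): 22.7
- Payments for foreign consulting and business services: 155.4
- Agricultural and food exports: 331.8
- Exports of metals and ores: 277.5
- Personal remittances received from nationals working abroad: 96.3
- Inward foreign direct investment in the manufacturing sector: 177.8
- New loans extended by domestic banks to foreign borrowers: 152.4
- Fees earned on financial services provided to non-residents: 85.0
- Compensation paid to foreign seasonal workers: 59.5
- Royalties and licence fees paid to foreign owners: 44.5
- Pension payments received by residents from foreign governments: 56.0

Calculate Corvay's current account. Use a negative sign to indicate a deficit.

1108.7

Goods: 277.5 + 331.8 + 142.6 + 535.2 = 1287.1
Services: -155.4 - 44.5 + 85.0 = -114.9
Primary income: -66.8 - 59.5 - 47.3 = -173.6
Secondary income: -42.2 + 96.3 + 56.0 = 110.1
Current account = 1287.1 + (-114.9) + (-173.6) + 110.1 = 1108.7
(Excluded from the current account — financial account: borrowing by resident firms from foreign banks 222.3, inward foreign direct investment in the manufacturing sector 177.8, new loans extended by domestic banks to foreign borrowers 152.4; capital account: acquisition of foreign patents and trademarks (non-produced assets) 22.7.)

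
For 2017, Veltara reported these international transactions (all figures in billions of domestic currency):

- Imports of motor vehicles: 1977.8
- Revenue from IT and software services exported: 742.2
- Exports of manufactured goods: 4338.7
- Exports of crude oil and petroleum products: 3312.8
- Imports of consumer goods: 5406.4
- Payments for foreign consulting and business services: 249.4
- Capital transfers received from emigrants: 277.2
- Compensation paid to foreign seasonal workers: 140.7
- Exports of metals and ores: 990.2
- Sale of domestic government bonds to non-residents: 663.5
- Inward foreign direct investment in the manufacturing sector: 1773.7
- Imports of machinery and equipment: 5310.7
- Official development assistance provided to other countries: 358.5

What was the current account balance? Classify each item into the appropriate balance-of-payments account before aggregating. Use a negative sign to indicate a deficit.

Goods: 4338.7 + 990.2 - 1977.8 - 5310.7 + 3312.8 - 5406.4 = -4053.2
Services: 742.2 - 249.4 = 492.8
Primary income: -140.7
Secondary income: -358.5
Current account = (-4053.2) + 492.8 + (-140.7) + (-358.5) = -4059.6
(Excluded from the current account — capital account: capital transfers received from emigrants 277.2; financial account: sale of domestic government bonds to non-residents 663.5, inward foreign direct investment in the manufacturing sector 1773.7.)

-4059.6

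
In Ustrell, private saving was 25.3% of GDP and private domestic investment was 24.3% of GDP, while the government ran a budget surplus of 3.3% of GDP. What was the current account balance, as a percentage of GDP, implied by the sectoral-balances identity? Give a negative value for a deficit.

4.3

By the sectoral-balances identity, CA = (S_private - I) + (T - G).
Private balance = 25.3 - 24.3 = 1.0
Government balance (T - G) = 3.3
CA = 1.0 + 3.3 = 4.3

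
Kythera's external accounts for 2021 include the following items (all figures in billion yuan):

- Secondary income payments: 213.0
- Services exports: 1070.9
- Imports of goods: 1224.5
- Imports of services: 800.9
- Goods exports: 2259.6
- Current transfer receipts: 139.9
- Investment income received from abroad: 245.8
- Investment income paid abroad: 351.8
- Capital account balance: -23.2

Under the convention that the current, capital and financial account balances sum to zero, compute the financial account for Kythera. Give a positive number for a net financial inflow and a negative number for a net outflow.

Goods balance = 2259.6 - 1224.5 = 1035.1
Services balance = 1070.9 - 800.9 = 270.0
Trade balance (goods + services) = 1035.1 + 270.0 = 1305.1
Net primary income = 245.8 - 351.8 = -106.0
Net secondary income = 139.9 - 213.0 = -73.1
Current account = 1305.1 + (-106.0) + (-73.1) = 1126.0
Financial account = -(1126.0 + (-23.2)) = -1102.8

-1102.8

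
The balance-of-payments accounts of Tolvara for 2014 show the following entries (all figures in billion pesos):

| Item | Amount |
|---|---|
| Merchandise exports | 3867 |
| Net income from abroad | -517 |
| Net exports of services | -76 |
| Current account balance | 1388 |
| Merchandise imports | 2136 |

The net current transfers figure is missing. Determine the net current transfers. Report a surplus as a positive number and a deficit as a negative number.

Current account = goods balance + services balance + net primary income + net secondary income
Sum of the known components = 1138
Net current transfers = CA - (known components) = 1388 - 1138 = 250

250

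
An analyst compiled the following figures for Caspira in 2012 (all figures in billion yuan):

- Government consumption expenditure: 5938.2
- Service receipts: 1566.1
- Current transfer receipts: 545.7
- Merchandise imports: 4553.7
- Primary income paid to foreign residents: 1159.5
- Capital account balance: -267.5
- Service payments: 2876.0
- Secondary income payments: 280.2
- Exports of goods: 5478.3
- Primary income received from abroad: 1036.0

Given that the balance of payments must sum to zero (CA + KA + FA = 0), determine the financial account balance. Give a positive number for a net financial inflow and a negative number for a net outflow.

Goods balance = 5478.3 - 4553.7 = 924.6
Services balance = 1566.1 - 2876.0 = -1309.9
Trade balance (goods + services) = 924.6 + (-1309.9) = -385.3
Net primary income = 1036.0 - 1159.5 = -123.5
Net secondary income = 545.7 - 280.2 = 265.5
Current account = -385.3 + (-123.5) + 265.5 = -243.3
Financial account = -(-243.3 + (-267.5)) = 510.8

510.8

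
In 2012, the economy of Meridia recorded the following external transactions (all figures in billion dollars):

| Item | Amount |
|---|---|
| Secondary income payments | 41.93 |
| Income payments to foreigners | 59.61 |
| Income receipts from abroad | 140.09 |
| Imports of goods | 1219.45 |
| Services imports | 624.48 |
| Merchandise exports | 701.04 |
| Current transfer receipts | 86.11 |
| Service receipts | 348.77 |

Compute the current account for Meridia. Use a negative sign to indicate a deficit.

Goods balance = 701.04 - 1219.45 = -518.41
Services balance = 348.77 - 624.48 = -275.71
Trade balance (goods + services) = -518.41 + (-275.71) = -794.12
Net primary income = 140.09 - 59.61 = 80.48
Net secondary income = 86.11 - 41.93 = 44.18
Current account = -794.12 + 80.48 + 44.18 = -669.46

-669.46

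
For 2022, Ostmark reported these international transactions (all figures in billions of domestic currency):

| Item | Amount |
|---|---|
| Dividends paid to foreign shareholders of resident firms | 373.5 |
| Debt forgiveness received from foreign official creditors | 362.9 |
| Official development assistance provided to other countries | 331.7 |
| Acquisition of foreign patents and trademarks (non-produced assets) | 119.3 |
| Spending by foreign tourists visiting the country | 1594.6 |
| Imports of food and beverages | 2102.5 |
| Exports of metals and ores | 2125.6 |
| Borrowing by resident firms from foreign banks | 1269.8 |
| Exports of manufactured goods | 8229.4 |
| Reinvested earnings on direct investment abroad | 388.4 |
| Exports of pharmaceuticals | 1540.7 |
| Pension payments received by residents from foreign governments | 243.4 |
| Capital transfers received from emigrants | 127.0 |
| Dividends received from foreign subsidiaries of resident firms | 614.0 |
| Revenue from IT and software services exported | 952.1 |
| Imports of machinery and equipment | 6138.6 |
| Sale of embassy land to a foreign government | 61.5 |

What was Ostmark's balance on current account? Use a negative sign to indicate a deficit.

6741.9

Goods: -2102.5 + 2125.6 - 6138.6 + 1540.7 + 8229.4 = 3654.6
Services: 1594.6 + 952.1 = 2546.7
Primary income: -373.5 + 614.0 + 388.4 = 628.9
Secondary income: 243.4 - 331.7 = -88.3
Current account = 3654.6 + 2546.7 + 628.9 + (-88.3) = 6741.9
(Excluded from the current account — capital account: debt forgiveness received from foreign official creditors 362.9, acquisition of foreign patents and trademarks (non-produced assets) 119.3, capital transfers received from emigrants 127.0, sale of embassy land to a foreign government 61.5; financial account: borrowing by resident firms from foreign banks 1269.8.)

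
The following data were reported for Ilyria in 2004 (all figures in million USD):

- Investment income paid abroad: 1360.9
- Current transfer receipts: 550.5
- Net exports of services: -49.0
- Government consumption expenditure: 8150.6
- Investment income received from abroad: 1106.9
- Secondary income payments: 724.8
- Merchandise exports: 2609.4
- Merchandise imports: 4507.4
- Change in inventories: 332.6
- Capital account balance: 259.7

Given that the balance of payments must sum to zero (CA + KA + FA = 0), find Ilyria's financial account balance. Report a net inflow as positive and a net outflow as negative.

Goods balance = 2609.4 - 4507.4 = -1898.0
Services balance = -49.0
Trade balance (goods + services) = -1898.0 + (-49.0) = -1947.0
Net primary income = 1106.9 - 1360.9 = -254.0
Net secondary income = 550.5 - 724.8 = -174.3
Current account = -1947.0 + (-254.0) + (-174.3) = -2375.3
Financial account = -(-2375.3 + 259.7) = 2115.6

2115.6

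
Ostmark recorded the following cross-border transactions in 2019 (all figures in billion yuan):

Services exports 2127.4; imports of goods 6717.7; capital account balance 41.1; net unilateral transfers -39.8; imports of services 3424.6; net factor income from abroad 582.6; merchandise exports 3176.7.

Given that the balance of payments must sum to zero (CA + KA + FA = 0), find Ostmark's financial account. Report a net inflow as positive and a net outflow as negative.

4254.3

Goods balance = 3176.7 - 6717.7 = -3541.0
Services balance = 2127.4 - 3424.6 = -1297.2
Trade balance (goods + services) = -3541.0 + (-1297.2) = -4838.2
Net primary income = 582.6
Net secondary income = -39.8
Current account = -4838.2 + 582.6 + (-39.8) = -4295.4
Financial account = -(-4295.4 + 41.1) = 4254.3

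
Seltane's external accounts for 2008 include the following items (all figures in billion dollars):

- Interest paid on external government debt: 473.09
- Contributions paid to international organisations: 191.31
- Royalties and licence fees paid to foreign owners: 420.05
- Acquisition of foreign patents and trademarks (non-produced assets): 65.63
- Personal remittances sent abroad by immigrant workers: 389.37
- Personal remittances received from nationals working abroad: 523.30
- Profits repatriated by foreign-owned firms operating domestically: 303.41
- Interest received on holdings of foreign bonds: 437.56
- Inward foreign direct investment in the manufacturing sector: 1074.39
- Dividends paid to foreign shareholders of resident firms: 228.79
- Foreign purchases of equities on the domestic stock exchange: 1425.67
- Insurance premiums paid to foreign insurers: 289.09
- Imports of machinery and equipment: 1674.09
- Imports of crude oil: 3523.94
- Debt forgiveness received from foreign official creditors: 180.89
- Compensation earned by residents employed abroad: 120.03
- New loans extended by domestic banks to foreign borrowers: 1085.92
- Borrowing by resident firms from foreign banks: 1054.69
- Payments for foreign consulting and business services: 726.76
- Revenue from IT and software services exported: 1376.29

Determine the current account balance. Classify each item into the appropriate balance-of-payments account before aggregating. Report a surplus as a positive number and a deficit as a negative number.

Goods: -1674.09 - 3523.94 = -5198.03
Services: -726.76 - 289.09 + 1376.29 - 420.05 = -59.61
Primary income: -303.41 + 120.03 + 437.56 - 228.79 - 473.09 = -447.70
Secondary income: -389.37 - 191.31 + 523.30 = -57.38
Current account = (-5198.03) + (-59.61) + (-447.70) + (-57.38) = -5762.72
(Excluded from the current account — capital account: acquisition of foreign patents and trademarks (non-produced assets) 65.63, debt forgiveness received from foreign official creditors 180.89; financial account: inward foreign direct investment in the manufacturing sector 1074.39, foreign purchases of equities on the domestic stock exchange 1425.67, new loans extended by domestic banks to foreign borrowers 1085.92, borrowing by resident firms from foreign banks 1054.69.)

-5762.72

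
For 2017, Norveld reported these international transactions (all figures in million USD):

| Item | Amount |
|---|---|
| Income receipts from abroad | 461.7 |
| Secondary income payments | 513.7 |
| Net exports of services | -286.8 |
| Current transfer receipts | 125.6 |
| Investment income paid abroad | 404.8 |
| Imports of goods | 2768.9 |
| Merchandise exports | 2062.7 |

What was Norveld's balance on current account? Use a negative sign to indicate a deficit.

Goods balance = 2062.7 - 2768.9 = -706.2
Services balance = -286.8
Trade balance (goods + services) = -706.2 + (-286.8) = -993.0
Net primary income = 461.7 - 404.8 = 56.9
Net secondary income = 125.6 - 513.7 = -388.1
Current account = -993.0 + 56.9 + (-388.1) = -1324.2

-1324.2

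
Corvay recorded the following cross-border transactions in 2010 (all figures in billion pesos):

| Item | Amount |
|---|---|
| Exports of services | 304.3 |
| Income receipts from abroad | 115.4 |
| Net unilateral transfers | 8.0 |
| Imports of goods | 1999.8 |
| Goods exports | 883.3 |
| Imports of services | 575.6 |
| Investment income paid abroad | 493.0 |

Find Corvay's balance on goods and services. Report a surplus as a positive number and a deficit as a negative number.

-1387.8

Goods balance = 883.3 - 1999.8 = -1116.5
Services balance = 304.3 - 575.6 = -271.3
Trade balance (goods + services) = -1116.5 + (-271.3) = -1387.8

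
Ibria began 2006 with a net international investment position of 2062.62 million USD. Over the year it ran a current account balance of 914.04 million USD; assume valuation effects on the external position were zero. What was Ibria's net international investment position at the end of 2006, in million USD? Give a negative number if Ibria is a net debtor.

With no valuation effects, change in NIIP = current account = 914.04
End-of-year NIIP = 2062.62 + 914.04 = 2976.66

2976.66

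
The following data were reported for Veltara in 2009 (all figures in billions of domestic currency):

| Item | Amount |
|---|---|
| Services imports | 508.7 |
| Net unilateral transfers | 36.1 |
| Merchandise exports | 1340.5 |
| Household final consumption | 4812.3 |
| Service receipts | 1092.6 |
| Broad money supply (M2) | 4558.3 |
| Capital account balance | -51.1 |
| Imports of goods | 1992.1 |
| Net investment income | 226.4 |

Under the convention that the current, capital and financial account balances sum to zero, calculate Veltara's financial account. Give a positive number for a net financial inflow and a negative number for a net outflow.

Goods balance = 1340.5 - 1992.1 = -651.6
Services balance = 1092.6 - 508.7 = 583.9
Trade balance (goods + services) = -651.6 + 583.9 = -67.7
Net primary income = 226.4
Net secondary income = 36.1
Current account = -67.7 + 226.4 + 36.1 = 194.8
Financial account = -(194.8 + (-51.1)) = -143.7

-143.7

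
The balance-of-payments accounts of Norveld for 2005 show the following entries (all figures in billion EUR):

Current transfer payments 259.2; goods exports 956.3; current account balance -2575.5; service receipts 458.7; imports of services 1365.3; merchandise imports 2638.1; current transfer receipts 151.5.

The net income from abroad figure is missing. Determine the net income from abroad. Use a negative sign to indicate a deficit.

120.6

Current account = goods balance + services balance + net primary income + net secondary income
Sum of the known components = -2696.1
Net income from abroad = CA - (known components) = -2575.5 - (-2696.1) = 120.6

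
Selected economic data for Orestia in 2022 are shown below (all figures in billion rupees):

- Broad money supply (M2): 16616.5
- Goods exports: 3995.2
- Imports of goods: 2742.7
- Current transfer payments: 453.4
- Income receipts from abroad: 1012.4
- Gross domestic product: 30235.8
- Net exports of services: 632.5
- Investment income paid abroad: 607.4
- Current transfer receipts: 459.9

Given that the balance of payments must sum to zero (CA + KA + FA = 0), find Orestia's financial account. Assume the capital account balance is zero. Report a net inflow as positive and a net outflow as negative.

-2296.5

Goods balance = 3995.2 - 2742.7 = 1252.5
Services balance = 632.5
Trade balance (goods + services) = 1252.5 + 632.5 = 1885.0
Net primary income = 1012.4 - 607.4 = 405.0
Net secondary income = 459.9 - 453.4 = 6.5
Current account = 1885.0 + 405.0 + 6.5 = 2296.5
Financial account = -(2296.5) = -2296.5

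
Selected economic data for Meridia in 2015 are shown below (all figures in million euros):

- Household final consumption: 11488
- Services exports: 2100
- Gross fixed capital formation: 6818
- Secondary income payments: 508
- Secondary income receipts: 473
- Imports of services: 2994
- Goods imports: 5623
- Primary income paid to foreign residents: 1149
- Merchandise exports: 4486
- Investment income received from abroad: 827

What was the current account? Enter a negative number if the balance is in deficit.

-2388

Goods balance = 4486 - 5623 = -1137
Services balance = 2100 - 2994 = -894
Trade balance (goods + services) = -1137 + (-894) = -2031
Net primary income = 827 - 1149 = -322
Net secondary income = 473 - 508 = -35
Current account = -2031 + (-322) + (-35) = -2388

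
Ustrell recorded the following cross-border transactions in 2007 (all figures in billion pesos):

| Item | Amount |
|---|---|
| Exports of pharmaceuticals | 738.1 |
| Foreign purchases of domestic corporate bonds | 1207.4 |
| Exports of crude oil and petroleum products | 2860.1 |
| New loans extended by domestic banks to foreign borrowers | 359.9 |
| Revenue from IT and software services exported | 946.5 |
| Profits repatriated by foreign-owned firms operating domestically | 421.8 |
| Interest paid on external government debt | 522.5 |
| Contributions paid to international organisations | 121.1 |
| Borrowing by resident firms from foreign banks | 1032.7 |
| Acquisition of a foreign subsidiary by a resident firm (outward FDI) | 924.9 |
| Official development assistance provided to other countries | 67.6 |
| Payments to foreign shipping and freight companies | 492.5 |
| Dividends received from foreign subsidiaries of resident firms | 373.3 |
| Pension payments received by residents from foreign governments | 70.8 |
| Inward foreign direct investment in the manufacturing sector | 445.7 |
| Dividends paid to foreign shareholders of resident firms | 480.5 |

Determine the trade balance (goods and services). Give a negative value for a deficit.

4052.2

Goods: 738.1 + 2860.1 = 3598.2
Services: -492.5 + 946.5 = 454.0
Trade balance = 3598.2 + 454.0 = 4052.2
(Excluded from the trade balance — financial account: foreign purchases of domestic corporate bonds 1207.4, new loans extended by domestic banks to foreign borrowers 359.9, borrowing by resident firms from foreign banks 1032.7, acquisition of a foreign subsidiary by a resident firm (outward FDI) 924.9, inward foreign direct investment in the manufacturing sector 445.7; primary income: profits repatriated by foreign-owned firms operating domestically 421.8, interest paid on external government debt 522.5, dividends received from foreign subsidiaries of resident firms 373.3, dividends paid to foreign shareholders of resident firms 480.5; secondary income: contributions paid to international organisations 121.1, official development assistance provided to other countries 67.6, pension payments received by residents from foreign governments 70.8.)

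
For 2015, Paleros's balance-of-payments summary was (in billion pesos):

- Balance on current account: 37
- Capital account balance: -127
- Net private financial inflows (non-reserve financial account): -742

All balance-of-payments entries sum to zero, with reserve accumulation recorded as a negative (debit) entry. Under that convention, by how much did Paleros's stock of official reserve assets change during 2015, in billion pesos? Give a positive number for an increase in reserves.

Official reserve transactions balance = -(37 + (-127) + (-742)) = 832
An accumulation of reserves is recorded as a debit (negative entry), so the change in the stock of reserves is the negative of that balance.
Change in official reserves = -(832) = -832

-832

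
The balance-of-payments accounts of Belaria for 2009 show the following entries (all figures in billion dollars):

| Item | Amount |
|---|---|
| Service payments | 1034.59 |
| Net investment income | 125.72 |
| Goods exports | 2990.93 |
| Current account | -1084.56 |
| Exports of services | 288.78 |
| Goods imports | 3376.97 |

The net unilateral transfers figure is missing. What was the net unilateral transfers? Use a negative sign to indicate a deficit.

Current account = goods balance + services balance + net primary income + net secondary income
Sum of the known components = -1006.13
Net unilateral transfers = CA - (known components) = -1084.56 - (-1006.13) = -78.43

-78.43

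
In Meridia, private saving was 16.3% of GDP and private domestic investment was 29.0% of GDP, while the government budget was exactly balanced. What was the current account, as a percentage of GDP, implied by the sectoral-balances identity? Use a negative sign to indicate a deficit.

By the sectoral-balances identity, CA = (S_private - I) + (T - G).
Private balance = 16.3 - 29.0 = -12.7
Government balance (T - G) = 0
CA = -12.7 + 0.0 = -12.7

-12.7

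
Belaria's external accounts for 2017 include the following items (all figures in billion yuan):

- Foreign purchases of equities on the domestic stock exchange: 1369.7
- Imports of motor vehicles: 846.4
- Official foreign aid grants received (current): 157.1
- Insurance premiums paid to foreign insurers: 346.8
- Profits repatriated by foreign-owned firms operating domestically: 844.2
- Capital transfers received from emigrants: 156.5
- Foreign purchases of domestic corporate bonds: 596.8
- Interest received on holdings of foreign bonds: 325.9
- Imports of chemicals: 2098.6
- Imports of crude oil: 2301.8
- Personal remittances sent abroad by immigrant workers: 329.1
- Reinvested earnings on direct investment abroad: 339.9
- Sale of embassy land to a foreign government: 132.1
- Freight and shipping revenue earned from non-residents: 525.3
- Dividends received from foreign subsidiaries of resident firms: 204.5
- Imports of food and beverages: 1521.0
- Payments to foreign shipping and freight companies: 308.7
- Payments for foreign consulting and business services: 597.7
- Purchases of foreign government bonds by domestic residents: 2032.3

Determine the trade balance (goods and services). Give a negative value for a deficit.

-7495.7

Goods: -1521.0 - 2098.6 - 846.4 - 2301.8 = -6767.8
Services: -308.7 - 346.8 + 525.3 - 597.7 = -727.9
Trade balance = -6767.8 + (-727.9) = -7495.7
(Excluded from the trade balance — financial account: foreign purchases of equities on the domestic stock exchange 1369.7, foreign purchases of domestic corporate bonds 596.8, purchases of foreign government bonds by domestic residents 2032.3; secondary income: official foreign aid grants received (current) 157.1, personal remittances sent abroad by immigrant workers 329.1; primary income: profits repatriated by foreign-owned firms operating domestically 844.2, interest received on holdings of foreign bonds 325.9, reinvested earnings on direct investment abroad 339.9, dividends received from foreign subsidiaries of resident firms 204.5; capital account: capital transfers received from emigrants 156.5, sale of embassy land to a foreign government 132.1.)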